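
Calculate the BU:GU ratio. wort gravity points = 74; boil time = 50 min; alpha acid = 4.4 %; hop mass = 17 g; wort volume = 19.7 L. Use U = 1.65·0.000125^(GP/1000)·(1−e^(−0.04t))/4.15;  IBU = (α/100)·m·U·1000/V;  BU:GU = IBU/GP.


U = 1.65·0.000125^(74/1000)·(1−e^(−0.04·50))/4.15 = 0.1768
IBU = (4.4/100)·17·0.1768·1000/19.7 = 6.7126
BU:GU = 6.7126/74

0.0907


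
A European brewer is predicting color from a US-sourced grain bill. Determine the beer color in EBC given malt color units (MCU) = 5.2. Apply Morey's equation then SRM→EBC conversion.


SRM = 1.4922·MCU^0.6859;  EBC = SRM·1.97
SRM = 1.4922·5.2^0.6859 = 4.6231
EBC = 4.6231·1.97

9.1075 EBC


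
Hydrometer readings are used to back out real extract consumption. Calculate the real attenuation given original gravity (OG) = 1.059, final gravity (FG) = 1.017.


AA = (OG−FG)/(OG−1)·100;  RA = AA·0.8192
AA = (1.059 − 1.017)/(1.059 − 1)·100 = 71.1864
RA = 71.1864·0.8192

58.3159 %


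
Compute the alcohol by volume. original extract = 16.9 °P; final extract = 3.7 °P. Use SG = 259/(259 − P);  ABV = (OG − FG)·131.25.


OG = 259/(259 − 16.9) = 1.0698
FG = 259/(259 − 3.7) = 1.0145
ABV = (1.0698 − 1.0145)·131.25

7.2598 % ABV


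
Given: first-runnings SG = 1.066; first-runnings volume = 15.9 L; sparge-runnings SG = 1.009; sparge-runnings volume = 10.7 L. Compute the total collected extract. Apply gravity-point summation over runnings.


total = Σ (SG_i − 1)·1000·V_i
first = (1.066 − 1)·1000·15.9 = 1049.4000
sparge = (1.009 − 1)·1000·10.7 = 96.3000
total = 1049.4000 + 96.3000

1145.7000 gravity·L


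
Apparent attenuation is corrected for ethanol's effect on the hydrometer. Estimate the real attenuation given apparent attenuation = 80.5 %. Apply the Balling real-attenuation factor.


RA = AA · 0.8192
RA = 80.5 · 0.8192

65.9456 %


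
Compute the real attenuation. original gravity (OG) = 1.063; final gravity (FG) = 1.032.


AA = (OG−FG)/(OG−1)·100;  RA = AA·0.8192
AA = (1.063 − 1.032)/(1.063 − 1)·100 = 49.2063
RA = 49.2063·0.8192

40.3098 %


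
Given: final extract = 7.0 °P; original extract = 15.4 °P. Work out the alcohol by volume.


SG = 259/(259 − P);  ABV = (OG − FG)·131.25
OG = 259/(259 − 15.4) = 1.0632
FG = 259/(259 − 7.0) = 1.0278
ABV = (1.0632 − 1.0278)·131.25

4.6516 % ABV


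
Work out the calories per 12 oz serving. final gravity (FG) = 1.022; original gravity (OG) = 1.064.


ABW = (OG−FG)·131.25·0.79/FG;  °P = 259 − 259/SG (for OG→OE and FG→AE);  RE = 0.1808·OE + 0.8192·AE;  Cal = (6.9·ABW + 4·(RE−0.1))·FG·3.55
ABW = (1.064 − 1.022)·131.25·0.79/1.022 = 4.2611
OE = 259 − 259/1.064 = 15.5789 °P
AE = 259 − 259/1.022 = 5.5753 °P
RE = 0.1808·15.5789 + 0.8192·5.5753 = 7.3840 °P
Cal = (6.9·4.2611 + 4·(7.3840−0.1))·1.022·3.55

212.3809 kcal


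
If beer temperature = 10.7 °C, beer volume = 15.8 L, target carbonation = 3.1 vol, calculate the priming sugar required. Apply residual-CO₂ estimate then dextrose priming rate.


residual = 14.695·(0.01821 + 0.09011·e^(−0.04·T));  sugar = (target − residual)·4.0·V
residual = 14.695·(0.01821 + 0.09011·e^(−0.04·10.7)) = 1.1307
sugar = (3.1 − 1.1307)·4.0·15.8

124.4596 g


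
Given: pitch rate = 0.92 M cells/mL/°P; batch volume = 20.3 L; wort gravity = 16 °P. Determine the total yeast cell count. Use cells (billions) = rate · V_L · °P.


cells = 0.92 · 20.3 · 16

298.8160 billion cells


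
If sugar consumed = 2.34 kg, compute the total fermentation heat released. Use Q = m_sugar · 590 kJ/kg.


Q = 2.34 · 590

1380.6000 kJ


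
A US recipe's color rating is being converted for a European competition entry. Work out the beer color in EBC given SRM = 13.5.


EBC = SRM · 1.97
EBC = 13.5 · 1.97

26.5950 EBC


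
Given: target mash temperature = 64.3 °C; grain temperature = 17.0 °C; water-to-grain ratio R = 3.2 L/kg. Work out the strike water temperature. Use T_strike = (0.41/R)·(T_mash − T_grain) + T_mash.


T_strike = (0.41/3.2)·(64.3 − 17.0) + 64.3

70.3603 °C


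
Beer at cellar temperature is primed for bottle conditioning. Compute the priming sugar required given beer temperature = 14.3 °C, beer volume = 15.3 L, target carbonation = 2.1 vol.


residual = 14.695·(0.01821 + 0.09011·e^(−0.04·T));  sugar = (target − residual)·4.0·V
residual = 14.695·(0.01821 + 0.09011·e^(−0.04·14.3)) = 1.0149
sugar = (2.1 − 1.0149)·4.0·15.3

66.4051 g


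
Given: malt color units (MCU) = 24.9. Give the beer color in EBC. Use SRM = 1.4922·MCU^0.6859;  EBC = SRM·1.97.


SRM = 1.4922·24.9^0.6859 = 13.5357
EBC = 13.5357·1.97

26.6653 EBC


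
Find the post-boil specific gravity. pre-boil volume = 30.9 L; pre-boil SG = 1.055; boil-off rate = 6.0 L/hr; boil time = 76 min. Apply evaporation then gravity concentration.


V_post = V_pre − rate·(t/60);  SG_post = 1 + (SG_pre−1)·V_pre/V_post
V_post = 30.9 − 6.0·(76/60) = 23.3000
SG_post = 1 + (1.055 − 1)·30.9/23.3000

1.0729


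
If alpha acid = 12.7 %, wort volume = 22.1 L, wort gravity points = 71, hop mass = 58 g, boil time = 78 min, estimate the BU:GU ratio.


U = 1.65·0.000125^(GP/1000)·(1−e^(−0.04t))/4.15;  IBU = (α/100)·m·U·1000/V;  BU:GU = IBU/GP
U = 1.65·0.000125^(71/1000)·(1−e^(−0.04·78))/4.15 = 0.2008
IBU = (12.7/100)·58·0.2008·1000/22.1 = 66.9179
BU:GU = 66.9179/71

0.9425


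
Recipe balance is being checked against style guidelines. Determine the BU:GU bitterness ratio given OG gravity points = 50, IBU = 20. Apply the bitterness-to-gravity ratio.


BU:GU = IBU / OG_points
BU:GU = 20 / 50

0.4000


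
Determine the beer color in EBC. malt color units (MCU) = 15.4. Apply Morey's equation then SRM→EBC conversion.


SRM = 1.4922·MCU^0.6859;  EBC = SRM·1.97
SRM = 1.4922·15.4^0.6859 = 9.7353
EBC = 9.7353·1.97

19.1785 EBC


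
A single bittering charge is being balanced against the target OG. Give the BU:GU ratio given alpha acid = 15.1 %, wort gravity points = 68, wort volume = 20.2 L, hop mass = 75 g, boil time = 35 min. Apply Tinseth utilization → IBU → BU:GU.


U = 1.65·0.000125^(GP/1000)·(1−e^(−0.04t))/4.15;  IBU = (α/100)·m·U·1000/V;  BU:GU = IBU/GP
U = 1.65·0.000125^(68/1000)·(1−e^(−0.04·35))/4.15 = 0.1626
IBU = (15.1/100)·75·0.1626·1000/20.2 = 91.1465
BU:GU = 91.1465/68

1.3404


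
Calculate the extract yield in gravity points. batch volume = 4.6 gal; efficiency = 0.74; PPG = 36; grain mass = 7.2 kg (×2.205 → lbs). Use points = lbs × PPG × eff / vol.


lbs = 7.2 × 2.205 = 15.8760
points = 15.8760 × 36 × 0.74 / 4.6

91.9427 points


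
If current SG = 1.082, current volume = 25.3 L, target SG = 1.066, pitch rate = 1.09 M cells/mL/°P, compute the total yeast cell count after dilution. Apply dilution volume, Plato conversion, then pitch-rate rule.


V_w = V·((SG_c−1)/(SG_t−1)−1);  °P = 259 − 259/SG_t;  cells = rate·(V+V_w)·°P
V_w = 25.3·((1.082−1)/(1.066−1)−1) = 6.1333
V_final = 25.3 + 6.1333 = 31.4333
°P = 259 − 259/1.066 = 16.0356
cells = 1.09·31.4333·16.0356

549.4187 billion cells


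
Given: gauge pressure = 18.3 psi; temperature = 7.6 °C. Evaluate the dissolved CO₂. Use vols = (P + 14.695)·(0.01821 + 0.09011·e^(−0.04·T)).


vols = (18.3 + 14.695)·(0.01821 + 0.09011·e^(−0.04·7.6))

2.7946 volumes


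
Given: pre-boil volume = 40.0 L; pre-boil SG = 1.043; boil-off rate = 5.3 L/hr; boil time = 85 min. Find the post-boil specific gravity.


V_post = V_pre − rate·(t/60);  SG_post = 1 + (SG_pre−1)·V_pre/V_post
V_post = 40.0 − 5.3·(85/60) = 32.4917
SG_post = 1 + (1.043 − 1)·40.0/32.4917

1.0529


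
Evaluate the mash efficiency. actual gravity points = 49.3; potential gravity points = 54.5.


efficiency = actual / potential × 100
efficiency = 49.3 / 54.5 × 100

90.4587 %


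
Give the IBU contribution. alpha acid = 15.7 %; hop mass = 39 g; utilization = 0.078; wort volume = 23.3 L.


IBU = (α/100)·mass·U·1000 / V
IBU = (15.7/100)·39·0.078·1000 / 23.3

20.4976 IBU


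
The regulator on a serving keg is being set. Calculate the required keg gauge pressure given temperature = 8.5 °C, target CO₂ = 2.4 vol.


psi = vols/(0.01821 + 0.09011·e^(−0.04·T)) − 14.695
psi = 2.4/(0.01821 + 0.09011·e^(−0.04·8.5)) − 14.695

14.4497 psi


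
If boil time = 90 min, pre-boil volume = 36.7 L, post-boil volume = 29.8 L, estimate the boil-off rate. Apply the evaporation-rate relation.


rate = (V_pre − V_post) / (t_min/60)
rate = (36.7 − 29.8) / (90/60)

4.6000 L/hr


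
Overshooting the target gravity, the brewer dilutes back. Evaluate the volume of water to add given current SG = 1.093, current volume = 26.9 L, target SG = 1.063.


V_water = V·((SG_curr − 1)/(SG_target − 1) − 1)
V_water = 26.9·((1.093 − 1)/(1.063 − 1) − 1)

12.8095 L


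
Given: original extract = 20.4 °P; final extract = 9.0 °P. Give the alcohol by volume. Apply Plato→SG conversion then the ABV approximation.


SG = 259/(259 − P);  ABV = (OG − FG)·131.25
OG = 259/(259 − 20.4) = 1.0855
FG = 259/(259 − 9.0) = 1.0360
ABV = (1.0855 − 1.0360)·131.25

6.4967 % ABV


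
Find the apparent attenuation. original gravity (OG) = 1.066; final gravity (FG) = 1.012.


AA = (OG − FG)/(OG − 1) · 100
AA = (1.066 − 1.012)/(1.066 − 1) · 100

81.8182 %


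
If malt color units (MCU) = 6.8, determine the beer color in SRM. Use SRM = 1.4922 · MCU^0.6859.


SRM = 1.4922 · 6.8^0.6859

5.5571 SRM


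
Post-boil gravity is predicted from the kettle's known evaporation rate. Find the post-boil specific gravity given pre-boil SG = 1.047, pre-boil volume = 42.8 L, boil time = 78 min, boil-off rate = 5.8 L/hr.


V_post = V_pre − rate·(t/60);  SG_post = 1 + (SG_pre−1)·V_pre/V_post
V_post = 42.8 − 5.8·(78/60) = 35.2600
SG_post = 1 + (1.047 − 1)·42.8/35.2600

1.0571


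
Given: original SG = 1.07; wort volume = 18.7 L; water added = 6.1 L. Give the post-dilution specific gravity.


SG_new = 1 + (SG_old − 1)·V_old/(V_old + V_water)
pts = (1.07 − 1)·1000·18.7/(18.7 + 6.1) = 52.7823
SG_new = 1 + 52.7823/1000

1.0528


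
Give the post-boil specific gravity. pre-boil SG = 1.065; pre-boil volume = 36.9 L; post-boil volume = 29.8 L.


SG_post = 1 + (SG_pre − 1)·V_pre/V_post
pts_pre = (1.065 − 1)·1000 = 65.0000
pts_post = 65.0000·36.9/29.8 = 80.4866
SG_post = 1 + 80.4866/1000

1.0805


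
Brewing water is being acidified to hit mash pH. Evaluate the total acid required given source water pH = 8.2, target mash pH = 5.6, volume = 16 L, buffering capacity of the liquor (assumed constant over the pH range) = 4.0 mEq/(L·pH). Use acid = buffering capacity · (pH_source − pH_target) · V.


acid = 4.0 · (8.2 − 5.6) · 16

166.4000 mEq


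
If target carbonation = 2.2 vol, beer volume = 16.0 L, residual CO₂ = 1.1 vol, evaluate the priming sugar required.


sugar = (target − residual)·4.0·V
sugar = (2.2 − 1.1)·4.0·16.0

70.4000 g


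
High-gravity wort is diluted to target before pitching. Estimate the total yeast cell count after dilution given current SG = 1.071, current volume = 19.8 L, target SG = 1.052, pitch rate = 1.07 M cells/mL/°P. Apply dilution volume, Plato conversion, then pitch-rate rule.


V_w = V·((SG_c−1)/(SG_t−1)−1);  °P = 259 − 259/SG_t;  cells = rate·(V+V_w)·°P
V_w = 19.8·((1.071−1)/(1.052−1)−1) = 7.2346
V_final = 19.8 + 7.2346 = 27.0346
°P = 259 − 259/1.052 = 12.8023
cells = 1.07·27.0346·12.8023

370.3321 billion cells


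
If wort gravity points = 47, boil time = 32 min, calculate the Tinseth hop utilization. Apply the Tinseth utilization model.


U = 1.65·0.000125^(GP/1000) · (1 − e^(−0.04·t))/4.15
bigness = 1.65·0.000125^(47/1000) = 1.0815
boil_factor = (1 − e^(−0.04·32))/4.15 = 0.1740
U = 1.0815 · 0.1740

0.1882


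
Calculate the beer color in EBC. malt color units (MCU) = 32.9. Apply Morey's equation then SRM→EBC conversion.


SRM = 1.4922·MCU^0.6859;  EBC = SRM·1.97
SRM = 1.4922·32.9^0.6859 = 16.3860
EBC = 16.3860·1.97

32.2803 EBC


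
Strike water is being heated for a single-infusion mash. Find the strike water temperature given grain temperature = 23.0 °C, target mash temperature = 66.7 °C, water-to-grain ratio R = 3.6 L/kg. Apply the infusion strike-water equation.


T_strike = (0.41/R)·(T_mash − T_grain) + T_mash
T_strike = (0.41/3.6)·(66.7 − 23.0) + 66.7

71.6769 °C


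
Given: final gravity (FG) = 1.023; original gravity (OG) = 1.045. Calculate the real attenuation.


AA = (OG−FG)/(OG−1)·100;  RA = AA·0.8192
AA = (1.045 − 1.023)/(1.045 − 1)·100 = 48.8889
RA = 48.8889·0.8192

40.0498 %


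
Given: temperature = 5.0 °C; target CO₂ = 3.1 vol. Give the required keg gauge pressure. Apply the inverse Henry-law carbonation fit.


psi = vols/(0.01821 + 0.09011·e^(−0.04·T)) − 14.695
psi = 3.1/(0.01821 + 0.09011·e^(−0.04·5.0)) − 14.695

19.0058 psi


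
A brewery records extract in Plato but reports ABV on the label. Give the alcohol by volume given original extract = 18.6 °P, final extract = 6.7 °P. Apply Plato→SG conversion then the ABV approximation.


SG = 259/(259 − P);  ABV = (OG − FG)·131.25
OG = 259/(259 − 18.6) = 1.0774
FG = 259/(259 − 6.7) = 1.0266
ABV = (1.0774 − 1.0266)·131.25

6.6695 % ABV


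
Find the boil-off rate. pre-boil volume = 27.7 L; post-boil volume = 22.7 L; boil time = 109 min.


rate = (V_pre − V_post) / (t_min/60)
rate = (27.7 − 22.7) / (109/60)

2.7523 L/hr


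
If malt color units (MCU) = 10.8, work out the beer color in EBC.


SRM = 1.4922·MCU^0.6859;  EBC = SRM·1.97
SRM = 1.4922·10.8^0.6859 = 7.6322
EBC = 7.6322·1.97

15.0355 EBC


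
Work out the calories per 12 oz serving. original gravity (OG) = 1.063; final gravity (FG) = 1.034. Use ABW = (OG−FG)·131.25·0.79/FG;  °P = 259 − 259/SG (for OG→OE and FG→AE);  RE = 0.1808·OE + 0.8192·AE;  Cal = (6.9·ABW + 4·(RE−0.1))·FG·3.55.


ABW = (1.063 − 1.034)·131.25·0.79/1.034 = 2.9081
OE = 259 − 259/1.063 = 15.3500 °P
AE = 259 − 259/1.034 = 8.5164 °P
RE = 0.1808·15.3500 + 0.8192·8.5164 = 9.7519 °P
Cal = (6.9·2.9081 + 4·(9.7519−0.1))·1.034·3.55

215.3724 kcal


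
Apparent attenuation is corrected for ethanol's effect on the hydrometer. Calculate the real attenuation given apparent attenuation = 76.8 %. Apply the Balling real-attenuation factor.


RA = AA · 0.8192
RA = 76.8 · 0.8192

62.9146 %


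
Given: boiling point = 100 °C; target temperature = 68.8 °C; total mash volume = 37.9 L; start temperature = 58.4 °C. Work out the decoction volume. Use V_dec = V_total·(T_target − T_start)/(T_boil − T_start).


V_dec = 37.9·(68.8 − 58.4)/(100 − 58.4)

9.4750 L


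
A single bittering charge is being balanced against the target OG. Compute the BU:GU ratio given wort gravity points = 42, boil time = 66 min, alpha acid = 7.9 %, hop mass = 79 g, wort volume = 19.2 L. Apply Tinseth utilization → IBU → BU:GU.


U = 1.65·0.000125^(GP/1000)·(1−e^(−0.04t))/4.15;  IBU = (α/100)·m·U·1000/V;  BU:GU = IBU/GP
U = 1.65·0.000125^(42/1000)·(1−e^(−0.04·66))/4.15 = 0.2531
IBU = (7.9/100)·79·0.2531·1000/19.2 = 82.2822
BU:GU = 82.2822/42

1.9591


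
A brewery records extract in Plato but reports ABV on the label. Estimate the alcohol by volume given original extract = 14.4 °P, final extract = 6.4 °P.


SG = 259/(259 − P);  ABV = (OG − FG)·131.25
OG = 259/(259 − 14.4) = 1.0589
FG = 259/(259 − 6.4) = 1.0253
ABV = (1.0589 − 1.0253)·131.25

4.4015 % ABV


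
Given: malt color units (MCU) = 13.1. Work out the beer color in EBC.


SRM = 1.4922·MCU^0.6859;  EBC = SRM·1.97
SRM = 1.4922·13.1^0.6859 = 8.7129
EBC = 8.7129·1.97

17.1644 EBC


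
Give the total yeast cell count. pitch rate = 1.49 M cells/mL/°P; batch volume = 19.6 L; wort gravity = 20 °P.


cells (billions) = rate · V_L · °P
cells = 1.49 · 19.6 · 20

584.0800 billion cells


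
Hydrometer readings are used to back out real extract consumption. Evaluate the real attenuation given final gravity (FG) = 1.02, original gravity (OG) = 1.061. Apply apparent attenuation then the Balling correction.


AA = (OG−FG)/(OG−1)·100;  RA = AA·0.8192
AA = (1.061 − 1.02)/(1.061 − 1)·100 = 67.2131
RA = 67.2131·0.8192

55.0610 %


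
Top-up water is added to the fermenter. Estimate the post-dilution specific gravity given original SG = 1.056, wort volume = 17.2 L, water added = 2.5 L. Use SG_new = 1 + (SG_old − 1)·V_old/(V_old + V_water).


pts = (1.056 − 1)·1000·17.2/(17.2 + 2.5) = 48.8934
SG_new = 1 + 48.8934/1000

1.0489


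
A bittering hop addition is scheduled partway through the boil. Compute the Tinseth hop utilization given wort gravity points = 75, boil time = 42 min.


U = 1.65·0.000125^(GP/1000) · (1 − e^(−0.04·t))/4.15
bigness = 1.65·0.000125^(75/1000) = 0.8409
boil_factor = (1 − e^(−0.04·42))/4.15 = 0.1961
U = 0.8409 · 0.1961

0.1649


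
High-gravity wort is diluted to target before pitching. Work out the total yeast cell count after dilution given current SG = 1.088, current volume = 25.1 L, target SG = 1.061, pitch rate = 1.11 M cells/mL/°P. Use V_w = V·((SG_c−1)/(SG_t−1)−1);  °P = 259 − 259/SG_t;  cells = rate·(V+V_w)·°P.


V_w = 25.1·((1.088−1)/(1.061−1)−1) = 11.1098
V_final = 25.1 + 11.1098 = 36.2098
°P = 259 − 259/1.061 = 14.8907
cells = 1.11·36.2098·14.8907

598.4994 billion cells


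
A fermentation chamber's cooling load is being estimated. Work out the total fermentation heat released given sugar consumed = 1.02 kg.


Q = m_sugar · 590 kJ/kg
Q = 1.02 · 590

601.8000 kJ


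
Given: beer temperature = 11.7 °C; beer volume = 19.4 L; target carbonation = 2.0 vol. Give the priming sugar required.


residual = 14.695·(0.01821 + 0.09011·e^(−0.04·T));  sugar = (target − residual)·4.0·V
residual = 14.695·(0.01821 + 0.09011·e^(−0.04·11.7)) = 1.0969
sugar = (2.0 − 1.0969)·4.0·19.4

70.0837 g


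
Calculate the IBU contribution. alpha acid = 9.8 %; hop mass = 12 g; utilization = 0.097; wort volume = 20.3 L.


IBU = (α/100)·mass·U·1000 / V
IBU = (9.8/100)·12·0.097·1000 / 20.3

5.6193 IBU


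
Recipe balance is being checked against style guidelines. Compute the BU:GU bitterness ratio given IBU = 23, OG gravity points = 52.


BU:GU = IBU / OG_points
BU:GU = 23 / 52

0.4423


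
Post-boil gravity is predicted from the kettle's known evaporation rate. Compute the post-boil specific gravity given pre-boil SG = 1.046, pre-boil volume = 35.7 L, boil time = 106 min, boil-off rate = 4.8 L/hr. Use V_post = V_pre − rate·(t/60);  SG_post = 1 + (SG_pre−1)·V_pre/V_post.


V_post = 35.7 − 4.8·(106/60) = 27.2200
SG_post = 1 + (1.046 − 1)·35.7/27.2200

1.0603


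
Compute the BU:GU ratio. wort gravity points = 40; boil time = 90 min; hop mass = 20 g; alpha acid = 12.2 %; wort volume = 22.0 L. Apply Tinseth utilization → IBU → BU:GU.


U = 1.65·0.000125^(GP/1000)·(1−e^(−0.04t))/4.15;  IBU = (α/100)·m·U·1000/V;  BU:GU = IBU/GP
U = 1.65·0.000125^(40/1000)·(1−e^(−0.04·90))/4.15 = 0.2699
IBU = (12.2/100)·20·0.2699·1000/22.0 = 29.9397
BU:GU = 29.9397/40

0.7485


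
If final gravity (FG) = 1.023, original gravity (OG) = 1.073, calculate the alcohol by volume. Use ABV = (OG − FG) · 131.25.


ABV = (1.073 − 1.023) · 131.25

6.5625 % ABV


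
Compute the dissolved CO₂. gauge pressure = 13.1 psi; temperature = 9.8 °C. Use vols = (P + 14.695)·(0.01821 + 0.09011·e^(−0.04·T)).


vols = (13.1 + 14.695)·(0.01821 + 0.09011·e^(−0.04·9.8))

2.1985 volumes


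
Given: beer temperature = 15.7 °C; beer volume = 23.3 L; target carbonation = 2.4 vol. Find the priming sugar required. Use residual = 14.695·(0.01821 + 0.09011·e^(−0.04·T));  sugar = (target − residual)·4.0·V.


residual = 14.695·(0.01821 + 0.09011·e^(−0.04·15.7)) = 0.9742
sugar = (2.4 − 0.9742)·4.0·23.3

132.8801 g


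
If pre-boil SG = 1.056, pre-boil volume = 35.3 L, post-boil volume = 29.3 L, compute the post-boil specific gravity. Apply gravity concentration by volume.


SG_post = 1 + (SG_pre − 1)·V_pre/V_post
pts_pre = (1.056 − 1)·1000 = 56.0000
pts_post = 56.0000·35.3/29.3 = 67.4676
SG_post = 1 + 67.4676/1000

1.0675


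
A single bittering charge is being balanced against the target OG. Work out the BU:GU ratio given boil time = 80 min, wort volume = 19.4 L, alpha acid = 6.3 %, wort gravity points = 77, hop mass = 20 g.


U = 1.65·0.000125^(GP/1000)·(1−e^(−0.04t))/4.15;  IBU = (α/100)·m·U·1000/V;  BU:GU = IBU/GP
U = 1.65·0.000125^(77/1000)·(1−e^(−0.04·80))/4.15 = 0.1909
IBU = (6.3/100)·20·0.1909·1000/19.4 = 12.3992
BU:GU = 12.3992/77

0.1610


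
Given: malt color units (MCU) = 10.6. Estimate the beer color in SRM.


SRM = 1.4922 · MCU^0.6859
SRM = 1.4922 · 10.6^0.6859

7.5350 SRM


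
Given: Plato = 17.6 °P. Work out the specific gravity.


SG = 259/(259 − P)
SG = 259/(259 − 17.6)

1.0729


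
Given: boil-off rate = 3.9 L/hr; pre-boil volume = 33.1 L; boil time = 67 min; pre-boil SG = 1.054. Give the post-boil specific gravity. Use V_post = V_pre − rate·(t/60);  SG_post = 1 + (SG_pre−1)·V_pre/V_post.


V_post = 33.1 − 3.9·(67/60) = 28.7450
SG_post = 1 + (1.054 − 1)·33.1/28.7450

1.0622


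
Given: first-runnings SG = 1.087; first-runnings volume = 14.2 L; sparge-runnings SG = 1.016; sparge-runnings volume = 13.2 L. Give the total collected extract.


total = Σ (SG_i − 1)·1000·V_i
first = (1.087 − 1)·1000·14.2 = 1235.4000
sparge = (1.016 − 1)·1000·13.2 = 211.2000
total = 1235.4000 + 211.2000

1446.6000 gravity·L


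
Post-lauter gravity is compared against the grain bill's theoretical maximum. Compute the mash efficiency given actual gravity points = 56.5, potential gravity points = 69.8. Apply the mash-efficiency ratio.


efficiency = actual / potential × 100
efficiency = 56.5 / 69.8 × 100

80.9456 %


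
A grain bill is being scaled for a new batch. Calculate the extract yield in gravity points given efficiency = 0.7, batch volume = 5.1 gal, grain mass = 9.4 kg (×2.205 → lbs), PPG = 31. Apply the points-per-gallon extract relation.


points = lbs × PPG × eff / vol
lbs = 9.4 × 2.205 = 20.7270
points = 20.7270 × 31 × 0.7 / 5.1

88.1914 points


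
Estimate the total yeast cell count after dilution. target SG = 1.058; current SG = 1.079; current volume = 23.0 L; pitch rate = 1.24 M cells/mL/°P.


V_w = V·((SG_c−1)/(SG_t−1)−1);  °P = 259 − 259/SG_t;  cells = rate·(V+V_w)·°P
V_w = 23.0·((1.079−1)/(1.058−1)−1) = 8.3276
V_final = 23.0 + 8.3276 = 31.3276
°P = 259 − 259/1.058 = 14.1985
cells = 1.24·31.3276·14.1985

551.5574 billion cells


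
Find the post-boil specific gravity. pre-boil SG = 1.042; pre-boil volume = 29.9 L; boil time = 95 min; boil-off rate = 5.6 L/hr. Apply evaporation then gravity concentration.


V_post = V_pre − rate·(t/60);  SG_post = 1 + (SG_pre−1)·V_pre/V_post
V_post = 29.9 − 5.6·(95/60) = 21.0333
SG_post = 1 + (1.042 − 1)·29.9/21.0333

1.0597


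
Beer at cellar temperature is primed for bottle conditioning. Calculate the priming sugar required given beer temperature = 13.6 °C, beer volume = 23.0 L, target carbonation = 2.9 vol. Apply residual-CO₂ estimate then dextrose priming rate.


residual = 14.695·(0.01821 + 0.09011·e^(−0.04·T));  sugar = (target − residual)·4.0·V
residual = 14.695·(0.01821 + 0.09011·e^(−0.04·13.6)) = 1.0362
sugar = (2.9 − 1.0362)·4.0·23.0

171.4723 g


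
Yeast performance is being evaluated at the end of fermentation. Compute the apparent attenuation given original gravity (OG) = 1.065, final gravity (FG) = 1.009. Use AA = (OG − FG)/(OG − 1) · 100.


AA = (1.065 − 1.009)/(1.065 − 1) · 100

86.1538 %


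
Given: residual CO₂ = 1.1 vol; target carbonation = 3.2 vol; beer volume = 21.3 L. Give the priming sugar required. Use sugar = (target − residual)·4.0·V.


sugar = (3.2 − 1.1)·4.0·21.3

178.9200 g


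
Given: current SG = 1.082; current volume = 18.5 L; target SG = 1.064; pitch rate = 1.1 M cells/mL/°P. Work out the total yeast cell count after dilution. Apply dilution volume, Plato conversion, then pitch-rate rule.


V_w = V·((SG_c−1)/(SG_t−1)−1);  °P = 259 − 259/SG_t;  cells = rate·(V+V_w)·°P
V_w = 18.5·((1.082−1)/(1.064−1)−1) = 5.2031
V_final = 18.5 + 5.2031 = 23.7031
°P = 259 − 259/1.064 = 15.5789
cells = 1.1·23.7031·15.5789

406.1967 billion cells


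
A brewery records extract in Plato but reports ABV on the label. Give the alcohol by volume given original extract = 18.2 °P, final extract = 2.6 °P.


SG = 259/(259 − P);  ABV = (OG − FG)·131.25
OG = 259/(259 − 18.2) = 1.0756
FG = 259/(259 − 2.6) = 1.0101
ABV = (1.0756 − 1.0101)·131.25

8.5891 % ABV


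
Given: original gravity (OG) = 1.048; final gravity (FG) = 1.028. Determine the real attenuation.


AA = (OG−FG)/(OG−1)·100;  RA = AA·0.8192
AA = (1.048 − 1.028)/(1.048 − 1)·100 = 41.6667
RA = 41.6667·0.8192

34.1333 %


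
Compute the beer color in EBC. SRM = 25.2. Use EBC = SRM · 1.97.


EBC = 25.2 · 1.97

49.6440 EBC


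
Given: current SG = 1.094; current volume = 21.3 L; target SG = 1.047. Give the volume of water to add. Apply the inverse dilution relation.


V_water = V·((SG_curr − 1)/(SG_target − 1) − 1)
V_water = 21.3·((1.094 − 1)/(1.047 − 1) − 1)

21.3000 L


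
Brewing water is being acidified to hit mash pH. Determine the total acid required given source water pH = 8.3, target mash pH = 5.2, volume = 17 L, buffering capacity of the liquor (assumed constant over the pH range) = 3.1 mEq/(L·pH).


acid = buffering capacity · (pH_source − pH_target) · V
acid = 3.1 · (8.3 − 5.2) · 17

163.3700 mEq


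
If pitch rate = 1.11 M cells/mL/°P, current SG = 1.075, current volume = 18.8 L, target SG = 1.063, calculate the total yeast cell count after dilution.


V_w = V·((SG_c−1)/(SG_t−1)−1);  °P = 259 − 259/SG_t;  cells = rate·(V+V_w)·°P
V_w = 18.8·((1.075−1)/(1.063−1)−1) = 3.5810
V_final = 18.8 + 3.5810 = 22.3810
°P = 259 − 259/1.063 = 15.3500
cells = 1.11·22.3810·15.3500

381.3367 billion cells


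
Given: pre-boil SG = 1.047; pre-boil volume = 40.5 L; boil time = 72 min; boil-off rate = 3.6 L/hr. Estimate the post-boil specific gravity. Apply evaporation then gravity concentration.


V_post = V_pre − rate·(t/60);  SG_post = 1 + (SG_pre−1)·V_pre/V_post
V_post = 40.5 − 3.6·(72/60) = 36.1800
SG_post = 1 + (1.047 − 1)·40.5/36.1800

1.0526


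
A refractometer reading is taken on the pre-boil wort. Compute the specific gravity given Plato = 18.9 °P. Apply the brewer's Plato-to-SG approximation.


SG = 259/(259 − P)
SG = 259/(259 − 18.9)

1.0787


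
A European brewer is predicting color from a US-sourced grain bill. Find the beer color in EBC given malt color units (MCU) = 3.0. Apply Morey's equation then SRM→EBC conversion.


SRM = 1.4922·MCU^0.6859;  EBC = SRM·1.97
SRM = 1.4922·3.0^0.6859 = 3.1702
EBC = 3.1702·1.97

6.2453 EBC


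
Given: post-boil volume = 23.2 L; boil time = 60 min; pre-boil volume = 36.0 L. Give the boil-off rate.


rate = (V_pre − V_post) / (t_min/60)
rate = (36.0 − 23.2) / (60/60)

12.8000 L/hr


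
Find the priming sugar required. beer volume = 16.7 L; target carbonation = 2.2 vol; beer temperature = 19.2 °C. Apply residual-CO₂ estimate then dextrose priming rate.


residual = 14.695·(0.01821 + 0.09011·e^(−0.04·T));  sugar = (target − residual)·4.0·V
residual = 14.695·(0.01821 + 0.09011·e^(−0.04·19.2)) = 0.8819
sugar = (2.2 − 0.8819)·4.0·16.7

88.0471 g


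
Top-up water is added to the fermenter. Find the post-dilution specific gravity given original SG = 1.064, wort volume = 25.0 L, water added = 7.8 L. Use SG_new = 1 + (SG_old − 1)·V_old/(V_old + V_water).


pts = (1.064 − 1)·1000·25.0/(25.0 + 7.8) = 48.7805
SG_new = 1 + 48.7805/1000

1.0488


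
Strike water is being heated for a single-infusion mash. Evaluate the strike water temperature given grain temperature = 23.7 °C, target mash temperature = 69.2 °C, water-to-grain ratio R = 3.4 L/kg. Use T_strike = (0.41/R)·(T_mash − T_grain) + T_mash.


T_strike = (0.41/3.4)·(69.2 − 23.7) + 69.2

74.6868 °C


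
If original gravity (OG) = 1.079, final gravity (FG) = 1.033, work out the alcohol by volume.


ABV = (OG − FG) · 131.25
ABV = (1.079 − 1.033) · 131.25

6.0375 % ABV


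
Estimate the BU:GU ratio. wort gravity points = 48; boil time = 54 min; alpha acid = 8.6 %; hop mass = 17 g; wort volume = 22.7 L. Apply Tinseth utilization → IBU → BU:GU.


U = 1.65·0.000125^(GP/1000)·(1−e^(−0.04t))/4.15;  IBU = (α/100)·m·U·1000/V;  BU:GU = IBU/GP
U = 1.65·0.000125^(48/1000)·(1−e^(−0.04·54))/4.15 = 0.2285
IBU = (8.6/100)·17·0.2285·1000/22.7 = 14.7161
BU:GU = 14.7161/48

0.3066


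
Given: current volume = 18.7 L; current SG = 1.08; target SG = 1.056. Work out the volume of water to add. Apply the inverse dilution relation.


V_water = V·((SG_curr − 1)/(SG_target − 1) − 1)
V_water = 18.7·((1.08 − 1)/(1.056 − 1) − 1)

8.0143 L


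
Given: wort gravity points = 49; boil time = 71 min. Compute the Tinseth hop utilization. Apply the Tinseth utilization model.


U = 1.65·0.000125^(GP/1000) · (1 − e^(−0.04·t))/4.15
bigness = 1.65·0.000125^(49/1000) = 1.0623
boil_factor = (1 − e^(−0.04·71))/4.15 = 0.2269
U = 1.0623 · 0.2269

0.2410


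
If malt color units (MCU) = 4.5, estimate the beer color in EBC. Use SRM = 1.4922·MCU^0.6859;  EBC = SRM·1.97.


SRM = 1.4922·4.5^0.6859 = 4.1866
EBC = 4.1866·1.97

8.2477 EBC


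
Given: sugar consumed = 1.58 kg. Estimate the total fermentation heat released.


Q = m_sugar · 590 kJ/kg
Q = 1.58 · 590

932.2000 kJ


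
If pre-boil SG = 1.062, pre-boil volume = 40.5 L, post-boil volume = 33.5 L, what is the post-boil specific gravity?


SG_post = 1 + (SG_pre − 1)·V_pre/V_post
pts_pre = (1.062 − 1)·1000 = 62.0000
pts_post = 62.0000·40.5/33.5 = 74.9552
SG_post = 1 + 74.9552/1000

1.0750


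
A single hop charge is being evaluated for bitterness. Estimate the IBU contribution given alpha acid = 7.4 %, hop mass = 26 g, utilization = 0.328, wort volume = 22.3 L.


IBU = (α/100)·mass·U·1000 / V
IBU = (7.4/100)·26·0.328·1000 / 22.3

28.2992 IBU


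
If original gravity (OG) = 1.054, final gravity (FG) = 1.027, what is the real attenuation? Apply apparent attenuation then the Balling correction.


AA = (OG−FG)/(OG−1)·100;  RA = AA·0.8192
AA = (1.054 − 1.027)/(1.054 − 1)·100 = 50.0000
RA = 50.0000·0.8192

40.9600 %


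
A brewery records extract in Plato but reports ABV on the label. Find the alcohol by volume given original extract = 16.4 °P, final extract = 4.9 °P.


SG = 259/(259 − P);  ABV = (OG − FG)·131.25
OG = 259/(259 − 16.4) = 1.0676
FG = 259/(259 − 4.9) = 1.0193
ABV = (1.0676 − 1.0193)·131.25

6.3416 % ABV


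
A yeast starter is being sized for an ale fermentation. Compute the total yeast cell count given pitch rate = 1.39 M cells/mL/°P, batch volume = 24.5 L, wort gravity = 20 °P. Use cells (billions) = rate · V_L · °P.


cells = 1.39 · 24.5 · 20

681.1000 billion cells


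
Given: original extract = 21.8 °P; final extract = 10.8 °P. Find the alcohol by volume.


SG = 259/(259 − P);  ABV = (OG − FG)·131.25
OG = 259/(259 − 21.8) = 1.0919
FG = 259/(259 − 10.8) = 1.0435
ABV = (1.0919 − 1.0435)·131.25

6.3515 % ABV


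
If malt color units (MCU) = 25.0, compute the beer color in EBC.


SRM = 1.4922·MCU^0.6859;  EBC = SRM·1.97
SRM = 1.4922·25.0^0.6859 = 13.5729
EBC = 13.5729·1.97

26.7387 EBC


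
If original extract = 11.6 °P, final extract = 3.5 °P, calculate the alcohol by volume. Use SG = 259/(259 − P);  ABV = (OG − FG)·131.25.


OG = 259/(259 − 11.6) = 1.0469
FG = 259/(259 − 3.5) = 1.0137
ABV = (1.0469 − 1.0137)·131.25

4.3561 % ABV


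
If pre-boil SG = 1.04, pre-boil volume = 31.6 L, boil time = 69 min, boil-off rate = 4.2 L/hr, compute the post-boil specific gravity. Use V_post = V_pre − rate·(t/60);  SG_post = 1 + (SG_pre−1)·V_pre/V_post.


V_post = 31.6 − 4.2·(69/60) = 26.7700
SG_post = 1 + (1.04 − 1)·31.6/26.7700

1.0472


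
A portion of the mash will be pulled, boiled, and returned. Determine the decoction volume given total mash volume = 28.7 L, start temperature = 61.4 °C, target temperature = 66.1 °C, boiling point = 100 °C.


V_dec = V_total·(T_target − T_start)/(T_boil − T_start)
V_dec = 28.7·(66.1 − 61.4)/(100 − 61.4)

3.4946 L


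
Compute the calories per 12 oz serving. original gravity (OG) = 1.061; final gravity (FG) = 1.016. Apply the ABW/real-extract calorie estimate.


ABW = (OG−FG)·131.25·0.79/FG;  °P = 259 − 259/SG (for OG→OE and FG→AE);  RE = 0.1808·OE + 0.8192·AE;  Cal = (6.9·ABW + 4·(RE−0.1))·FG·3.55
ABW = (1.061 − 1.016)·131.25·0.79/1.016 = 4.5925
OE = 259 − 259/1.061 = 14.8907 °P
AE = 259 − 259/1.016 = 4.0787 °P
RE = 0.1808·14.8907 + 0.8192·4.0787 = 6.0335 °P
Cal = (6.9·4.5925 + 4·(6.0335−0.1))·1.016·3.55

199.8965 kcal


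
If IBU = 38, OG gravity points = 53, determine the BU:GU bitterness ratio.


BU:GU = IBU / OG_points
BU:GU = 38 / 53

0.7170


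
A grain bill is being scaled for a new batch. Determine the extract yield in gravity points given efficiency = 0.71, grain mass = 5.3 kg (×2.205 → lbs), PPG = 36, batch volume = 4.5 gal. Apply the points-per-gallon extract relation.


points = lbs × PPG × eff / vol
lbs = 5.3 × 2.205 = 11.6865
points = 11.6865 × 36 × 0.71 / 4.5

66.3793 points


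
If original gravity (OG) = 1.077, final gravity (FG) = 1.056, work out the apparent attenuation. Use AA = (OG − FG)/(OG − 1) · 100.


AA = (1.077 − 1.056)/(1.077 − 1) · 100

27.2727 %


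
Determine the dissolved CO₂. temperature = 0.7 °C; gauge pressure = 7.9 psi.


vols = (P + 14.695)·(0.01821 + 0.09011·e^(−0.04·T))
vols = (7.9 + 14.695)·(0.01821 + 0.09011·e^(−0.04·0.7))

2.3913 volumes


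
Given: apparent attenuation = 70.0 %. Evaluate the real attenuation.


RA = AA · 0.8192
RA = 70.0 · 0.8192

57.3440 %


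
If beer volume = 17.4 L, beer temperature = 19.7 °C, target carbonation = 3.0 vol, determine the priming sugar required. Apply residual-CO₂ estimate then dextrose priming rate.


residual = 14.695·(0.01821 + 0.09011·e^(−0.04·T));  sugar = (target − residual)·4.0·V
residual = 14.695·(0.01821 + 0.09011·e^(−0.04·19.7)) = 0.8698
sugar = (3.0 − 0.8698)·4.0·17.4

148.2643 g


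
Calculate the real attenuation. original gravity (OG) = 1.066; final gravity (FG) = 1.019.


AA = (OG−FG)/(OG−1)·100;  RA = AA·0.8192
AA = (1.066 − 1.019)/(1.066 − 1)·100 = 71.2121
RA = 71.2121·0.8192

58.3370 %


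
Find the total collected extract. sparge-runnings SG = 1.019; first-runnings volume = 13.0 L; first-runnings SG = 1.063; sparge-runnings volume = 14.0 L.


total = Σ (SG_i − 1)·1000·V_i
first = (1.063 − 1)·1000·13.0 = 819.0000
sparge = (1.019 − 1)·1000·14.0 = 266.0000
total = 819.0000 + 266.0000

1085.0000 gravity·L


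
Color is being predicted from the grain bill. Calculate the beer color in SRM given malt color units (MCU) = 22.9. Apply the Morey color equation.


SRM = 1.4922 · MCU^0.6859
SRM = 1.4922 · 22.9^0.6859

12.7802 SRM


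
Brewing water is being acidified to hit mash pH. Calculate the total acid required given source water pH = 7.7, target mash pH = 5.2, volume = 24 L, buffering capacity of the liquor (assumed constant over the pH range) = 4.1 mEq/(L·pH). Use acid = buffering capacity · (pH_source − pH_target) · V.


acid = 4.1 · (7.7 − 5.2) · 24

246.0000 mEq


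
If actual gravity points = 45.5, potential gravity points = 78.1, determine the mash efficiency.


efficiency = actual / potential × 100
efficiency = 45.5 / 78.1 × 100

58.2586 %


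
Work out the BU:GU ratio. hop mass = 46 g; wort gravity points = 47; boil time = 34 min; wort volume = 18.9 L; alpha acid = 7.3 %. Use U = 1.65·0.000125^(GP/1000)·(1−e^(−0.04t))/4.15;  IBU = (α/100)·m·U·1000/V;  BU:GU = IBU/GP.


U = 1.65·0.000125^(47/1000)·(1−e^(−0.04·34))/4.15 = 0.1937
IBU = (7.3/100)·46·0.1937·1000/18.9 = 34.4189
BU:GU = 34.4189/47

0.7323


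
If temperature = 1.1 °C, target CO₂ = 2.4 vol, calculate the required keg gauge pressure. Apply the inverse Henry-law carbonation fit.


psi = vols/(0.01821 + 0.09011·e^(−0.04·T)) − 14.695
psi = 2.4/(0.01821 + 0.09011·e^(−0.04·1.1)) − 14.695

8.2845 psi


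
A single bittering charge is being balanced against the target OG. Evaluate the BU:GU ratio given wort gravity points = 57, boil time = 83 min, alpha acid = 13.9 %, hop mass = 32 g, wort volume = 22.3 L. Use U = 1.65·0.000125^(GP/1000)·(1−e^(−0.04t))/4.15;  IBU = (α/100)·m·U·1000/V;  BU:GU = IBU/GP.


U = 1.65·0.000125^(57/1000)·(1−e^(−0.04·83))/4.15 = 0.2296
IBU = (13.9/100)·32·0.2296·1000/22.3 = 45.7960
BU:GU = 45.7960/57

0.8034


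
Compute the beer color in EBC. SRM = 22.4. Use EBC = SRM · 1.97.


EBC = 22.4 · 1.97

44.1280 EBC


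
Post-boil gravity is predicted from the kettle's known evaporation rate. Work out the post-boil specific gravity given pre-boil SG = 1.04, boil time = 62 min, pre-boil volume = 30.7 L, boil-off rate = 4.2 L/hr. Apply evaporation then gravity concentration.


V_post = V_pre − rate·(t/60);  SG_post = 1 + (SG_pre−1)·V_pre/V_post
V_post = 30.7 − 4.2·(62/60) = 26.3600
SG_post = 1 + (1.04 − 1)·30.7/26.3600

1.0466


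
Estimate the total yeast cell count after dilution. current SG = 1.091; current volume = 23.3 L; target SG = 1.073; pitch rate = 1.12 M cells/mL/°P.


V_w = V·((SG_c−1)/(SG_t−1)−1);  °P = 259 − 259/SG_t;  cells = rate·(V+V_w)·°P
V_w = 23.3·((1.091−1)/(1.073−1)−1) = 5.7452
V_final = 23.3 + 5.7452 = 29.0452
°P = 259 − 259/1.073 = 17.6207
cells = 1.12·29.0452·17.6207

573.2121 billion cells


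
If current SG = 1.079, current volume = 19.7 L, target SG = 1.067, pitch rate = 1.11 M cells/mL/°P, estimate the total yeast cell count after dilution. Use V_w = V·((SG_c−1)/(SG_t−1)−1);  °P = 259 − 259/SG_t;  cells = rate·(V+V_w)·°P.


V_w = 19.7·((1.079−1)/(1.067−1)−1) = 3.5284
V_final = 19.7 + 3.5284 = 23.2284
°P = 259 − 259/1.067 = 16.2634
cells = 1.11·23.2284·16.2634

419.3259 billion cells


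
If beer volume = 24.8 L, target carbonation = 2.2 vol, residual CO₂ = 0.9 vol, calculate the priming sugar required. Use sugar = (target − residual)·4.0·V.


sugar = (2.2 − 0.9)·4.0·24.8

128.9600 g


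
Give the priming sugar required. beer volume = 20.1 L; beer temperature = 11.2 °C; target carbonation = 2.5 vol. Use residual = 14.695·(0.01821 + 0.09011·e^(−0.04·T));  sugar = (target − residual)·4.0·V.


residual = 14.695·(0.01821 + 0.09011·e^(−0.04·11.2)) = 1.1136
sugar = (2.5 − 1.1136)·4.0·20.1

111.4656 g


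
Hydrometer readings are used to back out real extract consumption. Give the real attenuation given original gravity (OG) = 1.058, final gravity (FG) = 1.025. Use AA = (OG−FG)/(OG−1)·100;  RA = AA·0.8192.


AA = (1.058 − 1.025)/(1.058 − 1)·100 = 56.8966
RA = 56.8966·0.8192

46.6097 %
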